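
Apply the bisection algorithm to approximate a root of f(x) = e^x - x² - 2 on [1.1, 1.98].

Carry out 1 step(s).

f(x) = e^x - x² - 2
Initial interval: [1.1, 1.98]

Iteration 1:
  c_1 = (1.100000 + 1.980000)/2 = 1.540000
  f(c_1) = f(1.540000) = 0.292990
  f(a) × f(c) < 0, new interval: [1.100000, 1.540000]

After 1 iteration(s), the approximation is c_1 = 1.540000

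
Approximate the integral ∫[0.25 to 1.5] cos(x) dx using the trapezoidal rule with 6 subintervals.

f(x) = cos(x)
a = 0.25, b = 1.5, n = 6
h = (b - a)/n = 0.208333

Trapezoidal rule: (h/2)[f(x₀) + 2f(x₁) + 2f(x₂) + ... + f(xₙ)]

x_0 = 0.2500, f(x_0) = 0.968912, coefficient = 1
x_1 = 0.4583, f(x_1) = 0.896791, coefficient = 2
x_2 = 0.6667, f(x_2) = 0.785887, coefficient = 2
x_3 = 0.8750, f(x_3) = 0.640997, coefficient = 2
x_4 = 1.0833, f(x_4) = 0.468386, coefficient = 2
x_5 = 1.2917, f(x_5) = 0.275519, coefficient = 2
x_6 = 1.5000, f(x_6) = 0.070737, coefficient = 1

I ≈ (0.208333/2) × 7.174810 = 0.747376
Exact value: 0.750091
Error: 0.002715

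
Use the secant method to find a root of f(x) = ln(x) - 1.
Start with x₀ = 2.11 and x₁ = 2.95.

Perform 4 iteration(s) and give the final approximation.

f(x) = ln(x) - 1
x₀ = 2.11, x₁ = 2.95

Secant formula: x_{n+1} = x_n - f(x_n)(x_n - x_{n-1})/(f(x_n) - f(x_{n-1}))

Iteration 1:
  f(2.110000) = -0.253312
  f(2.950000) = 0.081805
  x_2 = 2.950000 - 0.081805×(2.950000 - 2.110000)/(0.081805 - (-0.253312))
       = 2.744948
Iteration 2:
  f(2.950000) = 0.081805
  f(2.744948) = 0.009762
  x_3 = 2.744948 - 0.009762×(2.744948 - 2.950000)/(0.009762 - 0.081805)
       = 2.717163
Iteration 3:
  f(2.744948) = 0.009762
  f(2.717163) = -0.000412
  x_4 = 2.717163 - (-0.000412)×(2.717163 - 2.744948)/(-0.000412 - 0.009762)
       = 2.718287
Iteration 4:
  f(2.717163) = -0.000412
  f(2.718287) = 0.000002
  x_5 = 2.718287 - 0.000002×(2.718287 - 2.717163)/(0.000002 - (-0.000412))
       = 2.718282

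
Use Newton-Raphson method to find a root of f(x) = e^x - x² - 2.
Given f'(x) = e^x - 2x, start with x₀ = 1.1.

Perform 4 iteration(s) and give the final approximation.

f(x) = e^x - x² - 2
f'(x) = e^x - 2x
x₀ = 1.1

Newton-Raphson formula: x_{n+1} = x_n - f(x_n)/f'(x_n)

Iteration 1:
  f(1.100000) = -0.205834
  f'(1.100000) = 0.804166
  x_1 = 1.100000 - (-0.205834)/0.804166 = 1.355960
Iteration 2:
  f(1.355960) = 0.041856
  f'(1.355960) = 1.168564
  x_2 = 1.355960 - 0.041856/1.168564 = 1.320141
Iteration 3:
  f(1.320141) = 0.001177
  f'(1.320141) = 1.103667
  x_3 = 1.320141 - 0.001177/1.103667 = 1.319075
Iteration 4:
  f(1.319075) = 0.000001
  f'(1.319075) = 1.101810
  x_4 = 1.319075 - 0.000001/1.101810 = 1.319074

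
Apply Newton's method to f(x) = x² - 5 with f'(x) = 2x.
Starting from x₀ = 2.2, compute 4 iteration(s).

f(x) = x² - 5
f'(x) = 2x
x₀ = 2.2

Newton-Raphson formula: x_{n+1} = x_n - f(x_n)/f'(x_n)

Iteration 1:
  f(2.200000) = -0.160000
  f'(2.200000) = 4.400000
  x_1 = 2.200000 - (-0.160000)/4.400000 = 2.236364
Iteration 2:
  f(2.236364) = 0.001322
  f'(2.236364) = 4.472727
  x_2 = 2.236364 - 0.001322/4.472727 = 2.236068
Iteration 3:
  f(2.236068) = 0.000000
  f'(2.236068) = 4.472136
  x_3 = 2.236068 - 0.000000/4.472136 = 2.236068
Iteration 4:
  f(2.236068) = 0.000000
  f'(2.236068) = 4.472136
  x_4 = 2.236068 - 0.000000/4.472136 = 2.236068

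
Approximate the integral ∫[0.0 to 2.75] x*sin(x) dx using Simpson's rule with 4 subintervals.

f(x) = x*sin(x)
a = 0.0, b = 2.75, n = 4
h = (b - a)/n = 0.687500

Simpson's rule: (h/3)[f(x₀) + 4f(x₁) + 2f(x₂) + ... + f(xₙ)]

x_0 = 0.0000, f(x_0) = 0.000000, coefficient = 1
x_1 = 0.6875, f(x_1) = 0.436292, coefficient = 4
x_2 = 1.3750, f(x_2) = 1.348728, coefficient = 2
x_3 = 2.0625, f(x_3) = 1.818155, coefficient = 4
x_4 = 2.7500, f(x_4) = 1.049568, coefficient = 1

I ≈ (0.687500/3) × 12.764814 = 2.925270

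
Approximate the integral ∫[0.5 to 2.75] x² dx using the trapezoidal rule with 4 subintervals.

f(x) = x²
a = 0.5, b = 2.75, n = 4
h = (b - a)/n = 0.562500

Trapezoidal rule: (h/2)[f(x₀) + 2f(x₁) + 2f(x₂) + ... + f(xₙ)]

x_0 = 0.5000, f(x_0) = 0.250000, coefficient = 1
x_1 = 1.0625, f(x_1) = 1.128906, coefficient = 2
x_2 = 1.6250, f(x_2) = 2.640625, coefficient = 2
x_3 = 2.1875, f(x_3) = 4.785156, coefficient = 2
x_4 = 2.7500, f(x_4) = 7.562500, coefficient = 1

I ≈ (0.562500/2) × 24.921875 = 7.009277
Exact value: 6.890625
Error: 0.118652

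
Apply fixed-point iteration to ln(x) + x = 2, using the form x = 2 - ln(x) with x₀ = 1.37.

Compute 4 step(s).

Equation: ln(x) + x = 2
Fixed-point form: x = 2 - ln(x)
x₀ = 1.37

x_1 = g(1.370000) = 1.685189
x_2 = g(1.685189) = 1.478122
x_3 = g(1.478122) = 1.609228
x_4 = g(1.609228) = 1.524246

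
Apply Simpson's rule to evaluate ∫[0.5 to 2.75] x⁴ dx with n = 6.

f(x) = x⁴
a = 0.5, b = 2.75, n = 6
h = (b - a)/n = 0.375000

Simpson's rule: (h/3)[f(x₀) + 4f(x₁) + 2f(x₂) + ... + f(xₙ)]

x_0 = 0.5000, f(x_0) = 0.062500, coefficient = 1
x_1 = 0.8750, f(x_1) = 0.586182, coefficient = 4
x_2 = 1.2500, f(x_2) = 2.441406, coefficient = 2
x_3 = 1.6250, f(x_3) = 6.972900, coefficient = 4
x_4 = 2.0000, f(x_4) = 16.000000, coefficient = 2
x_5 = 2.3750, f(x_5) = 31.816650, coefficient = 4
x_6 = 2.7500, f(x_6) = 57.191406, coefficient = 1

I ≈ (0.375000/3) × 251.639648 = 31.454956
Exact value: 31.449023
Error: 0.005933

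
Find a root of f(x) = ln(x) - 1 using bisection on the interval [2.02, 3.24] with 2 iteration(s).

f(x) = ln(x) - 1
Initial interval: [2.02, 3.24]

Iteration 1:
  c_1 = (2.020000 + 3.240000)/2 = 2.630000
  f(c_1) = f(2.630000) = -0.033016
  f(a) × f(c) ≥ 0, new interval: [2.630000, 3.240000]
Iteration 2:
  c_2 = (2.630000 + 3.240000)/2 = 2.935000
  f(c_2) = f(2.935000) = 0.076707
  f(a) × f(c) < 0, new interval: [2.630000, 2.935000]

After 2 iteration(s), the approximation is c_2 = 2.935000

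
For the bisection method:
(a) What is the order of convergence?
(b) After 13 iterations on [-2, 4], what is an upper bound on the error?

(a) Bisection has linear (order 1) convergence; the error is halved each step.

(b) Error bound = (b-a)/2^n = (4 - (-2))/2^{13}
    = 6/2^{13}

(a) 1 (linear); (b) error ≤ 7.32e-04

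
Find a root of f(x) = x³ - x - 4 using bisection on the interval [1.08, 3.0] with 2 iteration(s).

f(x) = x³ - x - 4
Initial interval: [1.08, 3.0]

Iteration 1:
  c_1 = (1.080000 + 3.000000)/2 = 2.040000
  f(c_1) = f(2.040000) = 2.449664
  f(a) × f(c) < 0, new interval: [1.080000, 2.040000]
Iteration 2:
  c_2 = (1.080000 + 2.040000)/2 = 1.560000
  f(c_2) = f(1.560000) = -1.763584
  f(a) × f(c) ≥ 0, new interval: [1.560000, 2.040000]

After 2 iteration(s), the approximation is c_2 = 1.560000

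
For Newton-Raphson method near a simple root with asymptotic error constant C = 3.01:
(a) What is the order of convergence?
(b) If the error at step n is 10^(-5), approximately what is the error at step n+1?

(a) Newton-Raphson has quadratic (order 2) convergence near simple roots.
    This means |e_{n+1}| ≈ C|e_n|².

(b) With |e_n| = 10^(-5) and C = 3.01:
    |e_{n+1}| ≈ 3.01 × (10^(-5))² = 3.01 × 10^(-10)

(a) 2 (quadratic); (b) |e_{n+1}| ≈ 3.010e-10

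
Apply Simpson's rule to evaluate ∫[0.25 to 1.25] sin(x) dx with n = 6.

f(x) = sin(x)
a = 0.25, b = 1.25, n = 6
h = (b - a)/n = 0.166667

Simpson's rule: (h/3)[f(x₀) + 4f(x₁) + 2f(x₂) + ... + f(xₙ)]

x_0 = 0.2500, f(x_0) = 0.247404, coefficient = 1
x_1 = 0.4167, f(x_1) = 0.404715, coefficient = 4
x_2 = 0.5833, f(x_2) = 0.550809, coefficient = 2
x_3 = 0.7500, f(x_3) = 0.681639, coefficient = 4
x_4 = 0.9167, f(x_4) = 0.793578, coefficient = 2
x_5 = 1.0833, f(x_5) = 0.883524, coefficient = 4
x_6 = 1.2500, f(x_6) = 0.948985, coefficient = 1

I ≈ (0.166667/3) × 11.764672 = 0.653593
Exact value: 0.653590
Error: 0.000003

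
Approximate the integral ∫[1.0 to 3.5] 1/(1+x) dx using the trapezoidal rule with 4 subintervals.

f(x) = 1/(1+x)
a = 1.0, b = 3.5, n = 4
h = (b - a)/n = 0.625000

Trapezoidal rule: (h/2)[f(x₀) + 2f(x₁) + 2f(x₂) + ... + f(xₙ)]

x_0 = 1.0000, f(x_0) = 0.500000, coefficient = 1
x_1 = 1.6250, f(x_1) = 0.380952, coefficient = 2
x_2 = 2.2500, f(x_2) = 0.307692, coefficient = 2
x_3 = 2.8750, f(x_3) = 0.258065, coefficient = 2
x_4 = 3.5000, f(x_4) = 0.222222, coefficient = 1

I ≈ (0.625000/2) × 2.615641 = 0.817388
Exact value: 0.810930
Error: 0.006457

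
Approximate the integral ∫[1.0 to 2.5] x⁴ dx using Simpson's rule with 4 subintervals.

f(x) = x⁴
a = 1.0, b = 2.5, n = 4
h = (b - a)/n = 0.375000

Simpson's rule: (h/3)[f(x₀) + 4f(x₁) + 2f(x₂) + ... + f(xₙ)]

x_0 = 1.0000, f(x_0) = 1.000000, coefficient = 1
x_1 = 1.3750, f(x_1) = 3.574463, coefficient = 4
x_2 = 1.7500, f(x_2) = 9.378906, coefficient = 2
x_3 = 2.1250, f(x_3) = 20.390869, coefficient = 4
x_4 = 2.5000, f(x_4) = 39.062500, coefficient = 1

I ≈ (0.375000/3) × 154.681641 = 19.335205
Exact value: 19.331250
Error: 0.003955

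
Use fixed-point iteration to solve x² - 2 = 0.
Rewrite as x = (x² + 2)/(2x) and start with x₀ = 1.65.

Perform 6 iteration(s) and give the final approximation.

Equation: x² - 2 = 0
Fixed-point form: x = (x² + 2)/(2x)
x₀ = 1.65

x_1 = g(1.650000) = 1.431061
x_2 = g(1.431061) = 1.414313
x_3 = g(1.414313) = 1.414214
x_4 = g(1.414214) = 1.414214
x_5 = g(1.414214) = 1.414214
x_6 = g(1.414214) = 1.414214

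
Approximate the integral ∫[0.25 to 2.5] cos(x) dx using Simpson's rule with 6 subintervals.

f(x) = cos(x)
a = 0.25, b = 2.5, n = 6
h = (b - a)/n = 0.375000

Simpson's rule: (h/3)[f(x₀) + 4f(x₁) + 2f(x₂) + ... + f(xₙ)]

x_0 = 0.2500, f(x_0) = 0.968912, coefficient = 1
x_1 = 0.6250, f(x_1) = 0.810963, coefficient = 4
x_2 = 1.0000, f(x_2) = 0.540302, coefficient = 2
x_3 = 1.3750, f(x_3) = 0.194548, coefficient = 4
x_4 = 1.7500, f(x_4) = -0.178246, coefficient = 2
x_5 = 2.1250, f(x_5) = -0.526266, coefficient = 4
x_6 = 2.5000, f(x_6) = -0.801144, coefficient = 1

I ≈ (0.375000/3) × 2.808859 = 0.351107
Exact value: 0.351068
Error: 0.000039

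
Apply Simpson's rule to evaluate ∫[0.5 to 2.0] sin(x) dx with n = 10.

f(x) = sin(x)
a = 0.5, b = 2.0, n = 10
h = (b - a)/n = 0.150000

Simpson's rule: (h/3)[f(x₀) + 4f(x₁) + 2f(x₂) + ... + f(xₙ)]

x_0 = 0.5000, f(x_0) = 0.479426, coefficient = 1
x_1 = 0.6500, f(x_1) = 0.605186, coefficient = 4
x_2 = 0.8000, f(x_2) = 0.717356, coefficient = 2
x_3 = 0.9500, f(x_3) = 0.813416, coefficient = 4
x_4 = 1.1000, f(x_4) = 0.891207, coefficient = 2
x_5 = 1.2500, f(x_5) = 0.948985, coefficient = 4
x_6 = 1.4000, f(x_6) = 0.985450, coefficient = 2
x_7 = 1.5500, f(x_7) = 0.999784, coefficient = 4
x_8 = 1.7000, f(x_8) = 0.991665, coefficient = 2
x_9 = 1.8500, f(x_9) = 0.961275, coefficient = 4
x_10 = 2.0000, f(x_10) = 0.909297, coefficient = 1

I ≈ (0.150000/3) × 25.874661 = 1.293733
Exact value: 1.293729
Error: 0.000004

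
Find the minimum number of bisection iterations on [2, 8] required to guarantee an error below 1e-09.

We need (b-a)/2^n ≤ 1e-09
(8 - 2)/2^n ≤ 1e-09
6/2^n ≤ 1e-09
2^n ≥ 6000000000
n ≥ log₂(6000000000) = 32.48
n ≥ 33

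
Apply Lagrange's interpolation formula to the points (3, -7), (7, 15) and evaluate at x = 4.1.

Lagrange interpolation formula:
P(x) = Σ yᵢ × Lᵢ(x)
where Lᵢ(x) = Π_{j≠i} (x - xⱼ)/(xᵢ - xⱼ)

L_0(4.1) = (4.1 - 7)/(3 - 7) = 0.725000
L_1(4.1) = (4.1 - 3)/(7 - 3) = 0.275000

P(4.1) = (-7)×L_0(4.1) + 15×L_1(4.1)
P(4.1) = -0.950000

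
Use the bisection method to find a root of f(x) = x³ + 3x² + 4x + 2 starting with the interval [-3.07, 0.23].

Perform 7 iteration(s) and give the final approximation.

f(x) = x³ + 3x² + 4x + 2
Initial interval: [-3.07, 0.23]

Iteration 1:
  c_1 = (-3.070000 + 0.230000)/2 = -1.420000
  f(c_1) = f(-1.420000) = -0.494088
  f(a) × f(c) ≥ 0, new interval: [-1.420000, 0.230000]
Iteration 2:
  c_2 = (-1.420000 + 0.230000)/2 = -0.595000
  f(c_2) = f(-0.595000) = 0.471430
  f(a) × f(c) < 0, new interval: [-1.420000, -0.595000]
Iteration 3:
  c_3 = (-1.420000 + (-0.595000))/2 = -1.007500
  f(c_3) = f(-1.007500) = -0.007500
  f(a) × f(c) ≥ 0, new interval: [-1.007500, -0.595000]
Iteration 4:
  c_4 = (-1.007500 + (-0.595000))/2 = -0.801250
  f(c_4) = f(-0.801250) = 0.206601
  f(a) × f(c) < 0, new interval: [-1.007500, -0.801250]
Iteration 5:
  c_5 = (-1.007500 + (-0.801250))/2 = -0.904375
  f(c_5) = f(-0.904375) = 0.096499
  f(a) × f(c) < 0, new interval: [-1.007500, -0.904375]
Iteration 6:
  c_6 = (-1.007500 + (-0.904375))/2 = -0.955937
  f(c_6) = f(-0.955937) = 0.044148
  f(a) × f(c) < 0, new interval: [-1.007500, -0.955937]
Iteration 7:
  c_7 = (-1.007500 + (-0.955937))/2 = -0.981719
  f(c_7) = f(-0.981719) = 0.018287
  f(a) × f(c) < 0, new interval: [-1.007500, -0.981719]

After 7 iteration(s), the approximation is c_7 = -0.981719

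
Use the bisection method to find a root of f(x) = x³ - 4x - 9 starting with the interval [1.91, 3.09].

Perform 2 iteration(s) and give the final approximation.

f(x) = x³ - 4x - 9
Initial interval: [1.91, 3.09]

Iteration 1:
  c_1 = (1.910000 + 3.090000)/2 = 2.500000
  f(c_1) = f(2.500000) = -3.375000
  f(a) × f(c) ≥ 0, new interval: [2.500000, 3.090000]
Iteration 2:
  c_2 = (2.500000 + 3.090000)/2 = 2.795000
  f(c_2) = f(2.795000) = 1.654610
  f(a) × f(c) < 0, new interval: [2.500000, 2.795000]

After 2 iteration(s), the approximation is c_2 = 2.795000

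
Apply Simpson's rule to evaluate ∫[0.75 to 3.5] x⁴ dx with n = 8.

f(x) = x⁴
a = 0.75, b = 3.5, n = 8
h = (b - a)/n = 0.343750

Simpson's rule: (h/3)[f(x₀) + 4f(x₁) + 2f(x₂) + ... + f(xₙ)]

x_0 = 0.7500, f(x_0) = 0.316406, coefficient = 1
x_1 = 1.0938, f(x_1) = 1.431108, coefficient = 4
x_2 = 1.4375, f(x_2) = 4.270035, coefficient = 2
x_3 = 1.7812, f(x_3) = 10.066987, coefficient = 4
x_4 = 2.1250, f(x_4) = 20.390869, coefficient = 2
x_5 = 2.4688, f(x_5) = 37.145692, coefficient = 4
x_6 = 2.8125, f(x_6) = 62.570572, coefficient = 2
x_7 = 3.1562, f(x_7) = 99.239732, coefficient = 4
x_8 = 3.5000, f(x_8) = 150.062500, coefficient = 1

I ≈ (0.343750/3) × 916.375931 = 105.001409
Exact value: 104.996289
Error: 0.005120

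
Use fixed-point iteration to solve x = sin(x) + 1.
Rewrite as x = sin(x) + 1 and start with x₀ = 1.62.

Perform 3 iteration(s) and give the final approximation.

Equation: x = sin(x) + 1
Fixed-point form: x = sin(x) + 1
x₀ = 1.62

x_1 = g(1.620000) = 1.998790
x_2 = g(1.998790) = 1.909800
x_3 = g(1.909800) = 1.943086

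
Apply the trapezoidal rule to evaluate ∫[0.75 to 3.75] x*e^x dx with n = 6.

f(x) = x*e^x
a = 0.75, b = 3.75, n = 6
h = (b - a)/n = 0.500000

Trapezoidal rule: (h/2)[f(x₀) + 2f(x₁) + 2f(x₂) + ... + f(xₙ)]

x_0 = 0.7500, f(x_0) = 1.587750, coefficient = 1
x_1 = 1.2500, f(x_1) = 4.362929, coefficient = 2
x_2 = 1.7500, f(x_2) = 10.070555, coefficient = 2
x_3 = 2.2500, f(x_3) = 21.347406, coefficient = 2
x_4 = 2.7500, f(x_4) = 43.017238, coefficient = 2
x_5 = 3.2500, f(x_5) = 83.818605, coefficient = 2
x_6 = 3.7500, f(x_6) = 159.454058, coefficient = 1

I ≈ (0.500000/2) × 486.275270 = 121.568818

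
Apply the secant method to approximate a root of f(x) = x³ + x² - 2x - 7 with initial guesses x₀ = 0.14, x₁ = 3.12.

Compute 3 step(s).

f(x) = x³ + x² - 2x - 7
x₀ = 0.14, x₁ = 3.12

Secant formula: x_{n+1} = x_n - f(x_n)(x_n - x_{n-1})/(f(x_n) - f(x_{n-1}))

Iteration 1:
  f(0.140000) = -7.257656
  f(3.120000) = 26.865728
  x_2 = 3.120000 - 26.865728×(3.120000 - 0.140000)/(26.865728 - (-7.257656))
       = 0.773812
Iteration 2:
  f(3.120000) = 26.865728
  f(0.773812) = -7.485492
  x_3 = 0.773812 - (-7.485492)×(0.773812 - 3.120000)/(-7.485492 - 26.865728)
       = 1.285071
Iteration 3:
  f(0.773812) = -7.485492
  f(1.285071) = -5.796558
  x_4 = 1.285071 - (-5.796558)×(1.285071 - 0.773812)/(-5.796558 - (-7.485492))
       = 3.039753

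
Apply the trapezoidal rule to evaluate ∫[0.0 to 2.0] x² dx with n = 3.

f(x) = x²
a = 0.0, b = 2.0, n = 3
h = (b - a)/n = 0.666667

Trapezoidal rule: (h/2)[f(x₀) + 2f(x₁) + 2f(x₂) + ... + f(xₙ)]

x_0 = 0.0000, f(x_0) = 0.000000, coefficient = 1
x_1 = 0.6667, f(x_1) = 0.444444, coefficient = 2
x_2 = 1.3333, f(x_2) = 1.777778, coefficient = 2
x_3 = 2.0000, f(x_3) = 4.000000, coefficient = 1

I ≈ (0.666667/2) × 8.444444 = 2.814815
Exact value: 2.666667
Error: 0.148148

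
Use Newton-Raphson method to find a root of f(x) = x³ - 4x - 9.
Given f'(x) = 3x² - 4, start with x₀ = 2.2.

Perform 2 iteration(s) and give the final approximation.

f(x) = x³ - 4x - 9
f'(x) = 3x² - 4
x₀ = 2.2

Newton-Raphson formula: x_{n+1} = x_n - f(x_n)/f'(x_n)

Iteration 1:
  f(2.200000) = -7.152000
  f'(2.200000) = 10.520000
  x_1 = 2.200000 - (-7.152000)/10.520000 = 2.879848
Iteration 2:
  f(2.879848) = 3.364696
  f'(2.879848) = 20.880572
  x_2 = 2.879848 - 3.364696/20.880572 = 2.718708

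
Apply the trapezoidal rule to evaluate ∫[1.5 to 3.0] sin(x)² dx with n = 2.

f(x) = sin(x)²
a = 1.5, b = 3.0, n = 2
h = (b - a)/n = 0.750000

Trapezoidal rule: (h/2)[f(x₀) + 2f(x₁) + 2f(x₂) + ... + f(xₙ)]

x_0 = 1.5000, f(x_0) = 0.994996, coefficient = 1
x_1 = 2.2500, f(x_1) = 0.605398, coefficient = 2
x_2 = 3.0000, f(x_2) = 0.019915, coefficient = 1

I ≈ (0.750000/2) × 2.225707 = 0.834640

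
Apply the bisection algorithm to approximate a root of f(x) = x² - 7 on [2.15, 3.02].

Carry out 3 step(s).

f(x) = x² - 7
Initial interval: [2.15, 3.02]

Iteration 1:
  c_1 = (2.150000 + 3.020000)/2 = 2.585000
  f(c_1) = f(2.585000) = -0.317775
  f(a) × f(c) ≥ 0, new interval: [2.585000, 3.020000]
Iteration 2:
  c_2 = (2.585000 + 3.020000)/2 = 2.802500
  f(c_2) = f(2.802500) = 0.854006
  f(a) × f(c) < 0, new interval: [2.585000, 2.802500]
Iteration 3:
  c_3 = (2.585000 + 2.802500)/2 = 2.693750
  f(c_3) = f(2.693750) = 0.256289
  f(a) × f(c) < 0, new interval: [2.585000, 2.693750]

After 3 iteration(s), the approximation is c_3 = 2.693750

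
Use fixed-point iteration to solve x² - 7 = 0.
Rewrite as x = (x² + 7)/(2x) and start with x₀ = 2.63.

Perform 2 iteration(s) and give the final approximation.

Equation: x² - 7 = 0
Fixed-point form: x = (x² + 7)/(2x)
x₀ = 2.63

x_1 = g(2.630000) = 2.645798
x_2 = g(2.645798) = 2.645751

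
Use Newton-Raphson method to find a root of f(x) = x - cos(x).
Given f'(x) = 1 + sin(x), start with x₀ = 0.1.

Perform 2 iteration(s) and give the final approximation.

f(x) = x - cos(x)
f'(x) = 1 + sin(x)
x₀ = 0.1

Newton-Raphson formula: x_{n+1} = x_n - f(x_n)/f'(x_n)

Iteration 1:
  f(0.100000) = -0.895004
  f'(0.100000) = 1.099833
  x_1 = 0.100000 - (-0.895004)/1.099833 = 0.913763
Iteration 2:
  f(0.913763) = 0.302993
  f'(0.913763) = 1.791808
  x_2 = 0.913763 - 0.302993/1.791808 = 0.744664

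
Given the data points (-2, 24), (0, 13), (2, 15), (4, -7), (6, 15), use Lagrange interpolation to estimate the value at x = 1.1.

Lagrange interpolation formula:
P(x) = Σ yᵢ × Lᵢ(x)
where Lᵢ(x) = Π_{j≠i} (x - xⱼ)/(xᵢ - xⱼ)

L_0(1.1) = (1.1 - 0)/(-2 - 0) × (1.1 - 2)/(-2 - 2) × (1.1 - 4)/(-2 - 4) × (1.1 - 6)/(-2 - 6) = -0.036635
L_1(1.1) = (1.1 - (-2))/(0 - (-2)) × (1.1 - 2)/(0 - 2) × (1.1 - 4)/(0 - 4) × (1.1 - 6)/(0 - 6) = 0.412978
L_2(1.1) = (1.1 - (-2))/(2 - (-2)) × (1.1 - 0)/(2 - 0) × (1.1 - 4)/(2 - 4) × (1.1 - 6)/(2 - 6) = 0.757127
L_3(1.1) = (1.1 - (-2))/(4 - (-2)) × (1.1 - 0)/(4 - 0) × (1.1 - 2)/(4 - 2) × (1.1 - 6)/(4 - 6) = -0.156647
L_4(1.1) = (1.1 - (-2))/(6 - (-2)) × (1.1 - 0)/(6 - 0) × (1.1 - 2)/(6 - 2) × (1.1 - 4)/(6 - 4) = 0.023177

P(1.1) = 24×L_0(1.1) + 13×L_1(1.1) + 15×L_2(1.1) + (-7)×L_3(1.1) + 15×L_4(1.1)
P(1.1) = 17.290559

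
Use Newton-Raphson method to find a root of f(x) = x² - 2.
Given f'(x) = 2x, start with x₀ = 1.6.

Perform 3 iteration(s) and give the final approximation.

f(x) = x² - 2
f'(x) = 2x
x₀ = 1.6

Newton-Raphson formula: x_{n+1} = x_n - f(x_n)/f'(x_n)

Iteration 1:
  f(1.600000) = 0.560000
  f'(1.600000) = 3.200000
  x_1 = 1.600000 - 0.560000/3.200000 = 1.425000
Iteration 2:
  f(1.425000) = 0.030625
  f'(1.425000) = 2.850000
  x_2 = 1.425000 - 0.030625/2.850000 = 1.414254
Iteration 3:
  f(1.414254) = 0.000115
  f'(1.414254) = 2.828509
  x_3 = 1.414254 - 0.000115/2.828509 = 1.414214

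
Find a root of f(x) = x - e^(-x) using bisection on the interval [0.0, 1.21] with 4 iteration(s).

f(x) = x - e^(-x)
Initial interval: [0.0, 1.21]

Iteration 1:
  c_1 = (0.000000 + 1.210000)/2 = 0.605000
  f(c_1) = f(0.605000) = 0.058926
  f(a) × f(c) < 0, new interval: [0.000000, 0.605000]
Iteration 2:
  c_2 = (0.000000 + 0.605000)/2 = 0.302500
  f(c_2) = f(0.302500) = -0.436468
  f(a) × f(c) ≥ 0, new interval: [0.302500, 0.605000]
Iteration 3:
  c_3 = (0.302500 + 0.605000)/2 = 0.453750
  f(c_3) = f(0.453750) = -0.181492
  f(a) × f(c) ≥ 0, new interval: [0.453750, 0.605000]
Iteration 4:
  c_4 = (0.453750 + 0.605000)/2 = 0.529375
  f(c_4) = f(0.529375) = -0.059598
  f(a) × f(c) ≥ 0, new interval: [0.529375, 0.605000]

After 4 iteration(s), the approximation is c_4 = 0.529375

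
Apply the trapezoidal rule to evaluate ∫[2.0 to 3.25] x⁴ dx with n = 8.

f(x) = x⁴
a = 2.0, b = 3.25, n = 8
h = (b - a)/n = 0.156250

Trapezoidal rule: (h/2)[f(x₀) + 2f(x₁) + 2f(x₂) + ... + f(xₙ)]

x_0 = 2.0000, f(x_0) = 16.000000, coefficient = 1
x_1 = 2.1562, f(x_1) = 21.617051, coefficient = 2
x_2 = 2.3125, f(x_2) = 28.597427, coefficient = 2
x_3 = 2.4688, f(x_3) = 37.145692, coefficient = 2
x_4 = 2.6250, f(x_4) = 47.480713, coefficient = 2
x_5 = 2.7812, f(x_5) = 59.835664, coefficient = 2
x_6 = 2.9375, f(x_6) = 74.458023, coefficient = 2
x_7 = 3.0938, f(x_7) = 91.609574, coefficient = 2
x_8 = 3.2500, f(x_8) = 111.566406, coefficient = 1

I ≈ (0.156250/2) × 849.054695 = 66.332398
Exact value: 66.118164
Error: 0.214234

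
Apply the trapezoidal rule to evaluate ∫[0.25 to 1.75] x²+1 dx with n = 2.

f(x) = x²+1
a = 0.25, b = 1.75, n = 2
h = (b - a)/n = 0.750000

Trapezoidal rule: (h/2)[f(x₀) + 2f(x₁) + 2f(x₂) + ... + f(xₙ)]

x_0 = 0.2500, f(x_0) = 1.062500, coefficient = 1
x_1 = 1.0000, f(x_1) = 2.000000, coefficient = 2
x_2 = 1.7500, f(x_2) = 4.062500, coefficient = 1

I ≈ (0.750000/2) × 9.125000 = 3.421875
Exact value: 3.281250
Error: 0.140625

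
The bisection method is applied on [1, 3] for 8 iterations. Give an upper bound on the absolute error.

Bisection error bound: |error| ≤ (b-a)/2^n
|error| ≤ (3 - 1)/2^8 = 2/2^8
|error| ≤ 0.0078125000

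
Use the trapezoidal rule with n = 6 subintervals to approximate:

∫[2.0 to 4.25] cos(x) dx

f(x) = cos(x)
a = 2.0, b = 4.25, n = 6
h = (b - a)/n = 0.375000

Trapezoidal rule: (h/2)[f(x₀) + 2f(x₁) + 2f(x₂) + ... + f(xₙ)]

x_0 = 2.0000, f(x_0) = -0.416147, coefficient = 1
x_1 = 2.3750, f(x_1) = -0.720278, coefficient = 2
x_2 = 2.7500, f(x_2) = -0.924302, coefficient = 2
x_3 = 3.1250, f(x_3) = -0.999862, coefficient = 2
x_4 = 3.5000, f(x_4) = -0.936457, coefficient = 2
x_5 = 3.8750, f(x_5) = -0.742898, coefficient = 2
x_6 = 4.2500, f(x_6) = -0.446087, coefficient = 1

I ≈ (0.375000/2) × -9.509830 = -1.783093
Exact value: -1.804287
Error: 0.021194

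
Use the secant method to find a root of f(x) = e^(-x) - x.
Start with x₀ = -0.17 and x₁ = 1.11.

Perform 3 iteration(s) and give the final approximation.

f(x) = e^(-x) - x
x₀ = -0.17, x₁ = 1.11

Secant formula: x_{n+1} = x_n - f(x_n)(x_n - x_{n-1})/(f(x_n) - f(x_{n-1}))

Iteration 1:
  f(-0.170000) = 1.355305
  f(1.110000) = -0.780441
  x_2 = 1.110000 - (-0.780441)×(1.110000 - (-0.170000))/(-0.780441 - 1.355305)
       = 0.642264
Iteration 2:
  f(1.110000) = -0.780441
  f(0.642264) = -0.116165
  x_3 = 0.642264 - (-0.116165)×(0.642264 - 1.110000)/(-0.116165 - (-0.780441))
       = 0.560470
Iteration 3:
  f(0.642264) = -0.116165
  f(0.560470) = 0.010471
  x_4 = 0.560470 - 0.010471×(0.560470 - 0.642264)/(0.010471 - (-0.116165))
       = 0.567233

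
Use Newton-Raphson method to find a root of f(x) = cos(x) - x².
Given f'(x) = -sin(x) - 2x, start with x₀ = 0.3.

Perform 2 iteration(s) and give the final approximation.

f(x) = cos(x) - x²
f'(x) = -sin(x) - 2x
x₀ = 0.3

Newton-Raphson formula: x_{n+1} = x_n - f(x_n)/f'(x_n)

Iteration 1:
  f(0.300000) = 0.865336
  f'(0.300000) = -0.895520
  x_1 = 0.300000 - 0.865336/(-0.895520) = 1.266295
Iteration 2:
  f(1.266295) = -1.303685
  f'(1.266295) = -3.486586
  x_2 = 1.266295 - (-1.303685)/(-3.486586) = 0.892380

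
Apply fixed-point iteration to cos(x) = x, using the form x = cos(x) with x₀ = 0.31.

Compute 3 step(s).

Equation: cos(x) = x
Fixed-point form: x = cos(x)
x₀ = 0.31

x_1 = g(0.310000) = 0.952334
x_2 = g(0.952334) = 0.579783
x_3 = g(0.579783) = 0.836581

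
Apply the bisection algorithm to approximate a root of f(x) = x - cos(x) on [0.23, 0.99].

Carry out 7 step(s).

f(x) = x - cos(x)
Initial interval: [0.23, 0.99]

Iteration 1:
  c_1 = (0.230000 + 0.990000)/2 = 0.610000
  f(c_1) = f(0.610000) = -0.209648
  f(a) × f(c) ≥ 0, new interval: [0.610000, 0.990000]
Iteration 2:
  c_2 = (0.610000 + 0.990000)/2 = 0.800000
  f(c_2) = f(0.800000) = 0.103293
  f(a) × f(c) < 0, new interval: [0.610000, 0.800000]
Iteration 3:
  c_3 = (0.610000 + 0.800000)/2 = 0.705000
  f(c_3) = f(0.705000) = -0.056612
  f(a) × f(c) ≥ 0, new interval: [0.705000, 0.800000]
Iteration 4:
  c_4 = (0.705000 + 0.800000)/2 = 0.752500
  f(c_4) = f(0.752500) = 0.022518
  f(a) × f(c) < 0, new interval: [0.705000, 0.752500]
Iteration 5:
  c_5 = (0.705000 + 0.752500)/2 = 0.728750
  f(c_5) = f(0.728750) = -0.017257
  f(a) × f(c) ≥ 0, new interval: [0.728750, 0.752500]
Iteration 6:
  c_6 = (0.728750 + 0.752500)/2 = 0.740625
  f(c_6) = f(0.740625) = 0.002578
  f(a) × f(c) < 0, new interval: [0.728750, 0.740625]
Iteration 7:
  c_7 = (0.728750 + 0.740625)/2 = 0.734688
  f(c_7) = f(0.734688) = -0.007353
  f(a) × f(c) ≥ 0, new interval: [0.734688, 0.740625]

After 7 iteration(s), the approximation is c_7 = 0.734688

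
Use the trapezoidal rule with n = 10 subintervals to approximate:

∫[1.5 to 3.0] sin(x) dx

f(x) = sin(x)
a = 1.5, b = 3.0, n = 10
h = (b - a)/n = 0.150000

Trapezoidal rule: (h/2)[f(x₀) + 2f(x₁) + 2f(x₂) + ... + f(xₙ)]

x_0 = 1.5000, f(x_0) = 0.997495, coefficient = 1
x_1 = 1.6500, f(x_1) = 0.996865, coefficient = 2
x_2 = 1.8000, f(x_2) = 0.973848, coefficient = 2
x_3 = 1.9500, f(x_3) = 0.928960, coefficient = 2
x_4 = 2.1000, f(x_4) = 0.863209, coefficient = 2
x_5 = 2.2500, f(x_5) = 0.778073, coefficient = 2
x_6 = 2.4000, f(x_6) = 0.675463, coefficient = 2
x_7 = 2.5500, f(x_7) = 0.557684, coefficient = 2
x_8 = 2.7000, f(x_8) = 0.427380, coefficient = 2
x_9 = 2.8500, f(x_9) = 0.287478, coefficient = 2
x_10 = 3.0000, f(x_10) = 0.141120, coefficient = 1

I ≈ (0.150000/2) × 14.116534 = 1.058740
Exact value: 1.060730
Error: 0.001990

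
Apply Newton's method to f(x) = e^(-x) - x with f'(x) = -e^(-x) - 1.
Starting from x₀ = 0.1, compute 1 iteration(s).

f(x) = e^(-x) - x
f'(x) = -e^(-x) - 1
x₀ = 0.1

Newton-Raphson formula: x_{n+1} = x_n - f(x_n)/f'(x_n)

Iteration 1:
  f(0.100000) = 0.804837
  f'(0.100000) = -1.904837
  x_1 = 0.100000 - 0.804837/(-1.904837) = 0.522523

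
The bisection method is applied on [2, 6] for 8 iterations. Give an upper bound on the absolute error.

Bisection error bound: |error| ≤ (b-a)/2^n
|error| ≤ (6 - 2)/2^8 = 4/2^8
|error| ≤ 0.0156250000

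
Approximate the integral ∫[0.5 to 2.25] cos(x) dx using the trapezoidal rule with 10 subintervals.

f(x) = cos(x)
a = 0.5, b = 2.25, n = 10
h = (b - a)/n = 0.175000

Trapezoidal rule: (h/2)[f(x₀) + 2f(x₁) + 2f(x₂) + ... + f(xₙ)]

x_0 = 0.5000, f(x_0) = 0.877583, coefficient = 1
x_1 = 0.6750, f(x_1) = 0.780707, coefficient = 2
x_2 = 0.8500, f(x_2) = 0.659983, coefficient = 2
x_3 = 1.0250, f(x_3) = 0.519099, coefficient = 2
x_4 = 1.2000, f(x_4) = 0.362358, coefficient = 2
x_5 = 1.3750, f(x_5) = 0.194548, coefficient = 2
x_6 = 1.5500, f(x_6) = 0.020795, coefficient = 2
x_7 = 1.7250, f(x_7) = -0.153593, coefficient = 2
x_8 = 1.9000, f(x_8) = -0.323290, coefficient = 2
x_9 = 2.0750, f(x_9) = -0.483110, coefficient = 2
x_10 = 2.2500, f(x_10) = -0.628174, coefficient = 1

I ≈ (0.175000/2) × 3.404401 = 0.297885
Exact value: 0.298648
Error: 0.000763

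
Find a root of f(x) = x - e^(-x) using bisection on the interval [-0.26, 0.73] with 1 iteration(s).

f(x) = x - e^(-x)
Initial interval: [-0.26, 0.73]

Iteration 1:
  c_1 = (-0.260000 + 0.730000)/2 = 0.235000
  f(c_1) = f(0.235000) = -0.555571
  f(a) × f(c) ≥ 0, new interval: [0.235000, 0.730000]

After 1 iteration(s), the approximation is c_1 = 0.235000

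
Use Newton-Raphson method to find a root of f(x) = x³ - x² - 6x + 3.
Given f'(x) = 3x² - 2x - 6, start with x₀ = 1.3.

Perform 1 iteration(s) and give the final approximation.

f(x) = x³ - x² - 6x + 3
f'(x) = 3x² - 2x - 6
x₀ = 1.3

Newton-Raphson formula: x_{n+1} = x_n - f(x_n)/f'(x_n)

Iteration 1:
  f(1.300000) = -4.293000
  f'(1.300000) = -3.530000
  x_1 = 1.300000 - (-4.293000)/(-3.530000) = 0.083853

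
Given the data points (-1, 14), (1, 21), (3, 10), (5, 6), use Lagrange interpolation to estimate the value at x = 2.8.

Lagrange interpolation formula:
P(x) = Σ yᵢ × Lᵢ(x)
where Lᵢ(x) = Π_{j≠i} (x - xⱼ)/(xᵢ - xⱼ)

L_0(2.8) = (2.8 - 1)/(-1 - 1) × (2.8 - 3)/(-1 - 3) × (2.8 - 5)/(-1 - 5) = -0.016500
L_1(2.8) = (2.8 - (-1))/(1 - (-1)) × (2.8 - 3)/(1 - 3) × (2.8 - 5)/(1 - 5) = 0.104500
L_2(2.8) = (2.8 - (-1))/(3 - (-1)) × (2.8 - 1)/(3 - 1) × (2.8 - 5)/(3 - 5) = 0.940500
L_3(2.8) = (2.8 - (-1))/(5 - (-1)) × (2.8 - 1)/(5 - 1) × (2.8 - 3)/(5 - 3) = -0.028500

P(2.8) = 14×L_0(2.8) + 21×L_1(2.8) + 10×L_2(2.8) + 6×L_3(2.8)
P(2.8) = 11.197500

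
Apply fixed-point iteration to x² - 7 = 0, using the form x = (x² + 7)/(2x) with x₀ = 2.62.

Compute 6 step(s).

Equation: x² - 7 = 0
Fixed-point form: x = (x² + 7)/(2x)
x₀ = 2.62

x_1 = g(2.620000) = 2.645878
x_2 = g(2.645878) = 2.645751
x_3 = g(2.645751) = 2.645751
x_4 = g(2.645751) = 2.645751
x_5 = g(2.645751) = 2.645751
x_6 = g(2.645751) = 2.645751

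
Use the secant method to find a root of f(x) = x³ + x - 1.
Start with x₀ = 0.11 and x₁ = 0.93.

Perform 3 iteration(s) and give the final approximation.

f(x) = x³ + x - 1
x₀ = 0.11, x₁ = 0.93

Secant formula: x_{n+1} = x_n - f(x_n)(x_n - x_{n-1})/(f(x_n) - f(x_{n-1}))

Iteration 1:
  f(0.110000) = -0.888669
  f(0.930000) = 0.734357
  x_2 = 0.930000 - 0.734357×(0.930000 - 0.110000)/(0.734357 - (-0.888669))
       = 0.558981
Iteration 2:
  f(0.930000) = 0.734357
  f(0.558981) = -0.266359
  x_3 = 0.558981 - (-0.266359)×(0.558981 - 0.930000)/(-0.266359 - 0.734357)
       = 0.657735
Iteration 3:
  f(0.558981) = -0.266359
  f(0.657735) = -0.057719
  x_4 = 0.657735 - (-0.057719)×(0.657735 - 0.558981)/(-0.057719 - (-0.266359))
       = 0.685054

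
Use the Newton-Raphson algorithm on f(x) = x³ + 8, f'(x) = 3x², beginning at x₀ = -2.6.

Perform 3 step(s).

f(x) = x³ + 8
f'(x) = 3x²
x₀ = -2.6

Newton-Raphson formula: x_{n+1} = x_n - f(x_n)/f'(x_n)

Iteration 1:
  f(-2.600000) = -9.576000
  f'(-2.600000) = 20.280000
  x_1 = -2.600000 - (-9.576000)/20.280000 = -2.127811
Iteration 2:
  f(-2.127811) = -1.633829
  f'(-2.127811) = 13.582734
  x_2 = -2.127811 - (-1.633829)/13.582734 = -2.007523
Iteration 3:
  f(-2.007523) = -0.090622
  f'(-2.007523) = 12.090451
  x_3 = -2.007523 - (-0.090622)/12.090451 = -2.000028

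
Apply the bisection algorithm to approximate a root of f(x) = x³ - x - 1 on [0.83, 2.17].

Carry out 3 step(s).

f(x) = x³ - x - 1
Initial interval: [0.83, 2.17]

Iteration 1:
  c_1 = (0.830000 + 2.170000)/2 = 1.500000
  f(c_1) = f(1.500000) = 0.875000
  f(a) × f(c) < 0, new interval: [0.830000, 1.500000]
Iteration 2:
  c_2 = (0.830000 + 1.500000)/2 = 1.165000
  f(c_2) = f(1.165000) = -0.583833
  f(a) × f(c) ≥ 0, new interval: [1.165000, 1.500000]
Iteration 3:
  c_3 = (1.165000 + 1.500000)/2 = 1.332500
  f(c_3) = f(1.332500) = 0.033429
  f(a) × f(c) < 0, new interval: [1.165000, 1.332500]

After 3 iteration(s), the approximation is c_3 = 1.332500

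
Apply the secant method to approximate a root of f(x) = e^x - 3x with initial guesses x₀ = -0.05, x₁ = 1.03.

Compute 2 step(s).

f(x) = e^x - 3x
x₀ = -0.05, x₁ = 1.03

Secant formula: x_{n+1} = x_n - f(x_n)(x_n - x_{n-1})/(f(x_n) - f(x_{n-1}))

Iteration 1:
  f(-0.050000) = 1.101229
  f(1.030000) = -0.288934
  x_2 = 1.030000 - (-0.288934)×(1.030000 - (-0.050000))/(-0.288934 - 1.101229)
       = 0.805531
Iteration 2:
  f(1.030000) = -0.288934
  f(0.805531) = -0.178708
  x_3 = 0.805531 - (-0.178708)×(0.805531 - 1.030000)/(-0.178708 - (-0.288934))
       = 0.441600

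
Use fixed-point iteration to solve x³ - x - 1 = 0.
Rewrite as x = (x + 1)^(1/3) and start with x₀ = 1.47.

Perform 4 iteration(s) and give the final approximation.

Equation: x³ - x - 1 = 0
Fixed-point form: x = (x + 1)^(1/3)
x₀ = 1.47

x_1 = g(1.470000) = 1.351758
x_2 = g(1.351758) = 1.329834
x_3 = g(1.329834) = 1.325689
x_4 = g(1.325689) = 1.324902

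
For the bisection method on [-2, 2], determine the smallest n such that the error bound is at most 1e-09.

We need (b-a)/2^n ≤ 1e-09
(2 - (-2))/2^n ≤ 1e-09
4/2^n ≤ 1e-09
2^n ≥ 4000000000
n ≥ log₂(4000000000) = 31.90
n ≥ 32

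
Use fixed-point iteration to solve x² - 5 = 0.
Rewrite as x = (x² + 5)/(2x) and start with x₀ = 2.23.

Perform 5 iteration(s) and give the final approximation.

Equation: x² - 5 = 0
Fixed-point form: x = (x² + 5)/(2x)
x₀ = 2.23

x_1 = g(2.230000) = 2.236076
x_2 = g(2.236076) = 2.236068
x_3 = g(2.236068) = 2.236068
x_4 = g(2.236068) = 2.236068
x_5 = g(2.236068) = 2.236068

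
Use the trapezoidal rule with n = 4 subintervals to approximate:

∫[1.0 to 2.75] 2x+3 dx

f(x) = 2x+3
a = 1.0, b = 2.75, n = 4
h = (b - a)/n = 0.437500

Trapezoidal rule: (h/2)[f(x₀) + 2f(x₁) + 2f(x₂) + ... + f(xₙ)]

x_0 = 1.0000, f(x_0) = 5.000000, coefficient = 1
x_1 = 1.4375, f(x_1) = 5.875000, coefficient = 2
x_2 = 1.8750, f(x_2) = 6.750000, coefficient = 2
x_3 = 2.3125, f(x_3) = 7.625000, coefficient = 2
x_4 = 2.7500, f(x_4) = 8.500000, coefficient = 1

I ≈ (0.437500/2) × 54.000000 = 11.812500
Exact value: 11.812500
Error: 0.000000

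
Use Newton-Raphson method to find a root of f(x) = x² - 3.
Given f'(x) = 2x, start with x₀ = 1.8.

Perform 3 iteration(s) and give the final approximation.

f(x) = x² - 3
f'(x) = 2x
x₀ = 1.8

Newton-Raphson formula: x_{n+1} = x_n - f(x_n)/f'(x_n)

Iteration 1:
  f(1.800000) = 0.240000
  f'(1.800000) = 3.600000
  x_1 = 1.800000 - 0.240000/3.600000 = 1.733333
Iteration 2:
  f(1.733333) = 0.004444
  f'(1.733333) = 3.466667
  x_2 = 1.733333 - 0.004444/3.466667 = 1.732051
Iteration 3:
  f(1.732051) = 0.000002
  f'(1.732051) = 3.464103
  x_3 = 1.732051 - 0.000002/3.464103 = 1.732051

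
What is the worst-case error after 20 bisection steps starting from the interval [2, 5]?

Bisection error bound: |error| ≤ (b-a)/2^n
|error| ≤ (5 - 2)/2^20 = 3/2^20
|error| ≤ 0.0000028610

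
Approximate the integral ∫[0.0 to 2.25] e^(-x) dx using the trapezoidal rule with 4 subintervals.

f(x) = e^(-x)
a = 0.0, b = 2.25, n = 4
h = (b - a)/n = 0.562500

Trapezoidal rule: (h/2)[f(x₀) + 2f(x₁) + 2f(x₂) + ... + f(xₙ)]

x_0 = 0.0000, f(x_0) = 1.000000, coefficient = 1
x_1 = 0.5625, f(x_1) = 0.569783, coefficient = 2
x_2 = 1.1250, f(x_2) = 0.324652, coefficient = 2
x_3 = 1.6875, f(x_3) = 0.184981, coefficient = 2
x_4 = 2.2500, f(x_4) = 0.105399, coefficient = 1

I ≈ (0.562500/2) × 3.264233 = 0.918065
Exact value: 0.894601
Error: 0.023465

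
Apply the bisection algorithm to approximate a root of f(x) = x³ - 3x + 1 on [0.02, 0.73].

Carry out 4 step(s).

f(x) = x³ - 3x + 1
Initial interval: [0.02, 0.73]

Iteration 1:
  c_1 = (0.020000 + 0.730000)/2 = 0.375000
  f(c_1) = f(0.375000) = -0.072266
  f(a) × f(c) < 0, new interval: [0.020000, 0.375000]
Iteration 2:
  c_2 = (0.020000 + 0.375000)/2 = 0.197500
  f(c_2) = f(0.197500) = 0.415204
  f(a) × f(c) ≥ 0, new interval: [0.197500, 0.375000]
Iteration 3:
  c_3 = (0.197500 + 0.375000)/2 = 0.286250
  f(c_3) = f(0.286250) = 0.164705
  f(a) × f(c) ≥ 0, new interval: [0.286250, 0.375000]
Iteration 4:
  c_4 = (0.286250 + 0.375000)/2 = 0.330625
  f(c_4) = f(0.330625) = 0.044267
  f(a) × f(c) ≥ 0, new interval: [0.330625, 0.375000]

After 4 iteration(s), the approximation is c_4 = 0.330625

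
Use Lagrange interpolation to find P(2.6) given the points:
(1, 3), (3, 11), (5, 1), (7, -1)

Lagrange interpolation formula:
P(x) = Σ yᵢ × Lᵢ(x)
where Lᵢ(x) = Π_{j≠i} (x - xⱼ)/(xᵢ - xⱼ)

L_0(2.6) = (2.6 - 3)/(1 - 3) × (2.6 - 5)/(1 - 5) × (2.6 - 7)/(1 - 7) = 0.088000
L_1(2.6) = (2.6 - 1)/(3 - 1) × (2.6 - 5)/(3 - 5) × (2.6 - 7)/(3 - 7) = 1.056000
L_2(2.6) = (2.6 - 1)/(5 - 1) × (2.6 - 3)/(5 - 3) × (2.6 - 7)/(5 - 7) = -0.176000
L_3(2.6) = (2.6 - 1)/(7 - 1) × (2.6 - 3)/(7 - 3) × (2.6 - 5)/(7 - 5) = 0.032000

P(2.6) = 3×L_0(2.6) + 11×L_1(2.6) + 1×L_2(2.6) + (-1)×L_3(2.6)
P(2.6) = 11.672000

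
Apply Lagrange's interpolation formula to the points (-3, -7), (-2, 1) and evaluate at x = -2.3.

Lagrange interpolation formula:
P(x) = Σ yᵢ × Lᵢ(x)
where Lᵢ(x) = Π_{j≠i} (x - xⱼ)/(xᵢ - xⱼ)

L_0(-2.3) = (-2.3 - (-2))/(-3 - (-2)) = 0.300000
L_1(-2.3) = (-2.3 - (-3))/(-2 - (-3)) = 0.700000

P(-2.3) = (-7)×L_0(-2.3) + 1×L_1(-2.3)
P(-2.3) = -1.400000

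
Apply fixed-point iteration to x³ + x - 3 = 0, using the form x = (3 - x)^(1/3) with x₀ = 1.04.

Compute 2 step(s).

Equation: x³ + x - 3 = 0
Fixed-point form: x = (3 - x)^(1/3)
x₀ = 1.04

x_1 = g(1.040000) = 1.251465
x_2 = g(1.251465) = 1.204735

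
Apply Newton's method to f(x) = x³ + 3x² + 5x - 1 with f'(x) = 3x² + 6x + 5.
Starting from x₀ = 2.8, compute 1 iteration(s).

f(x) = x³ + 3x² + 5x - 1
f'(x) = 3x² + 6x + 5
x₀ = 2.8

Newton-Raphson formula: x_{n+1} = x_n - f(x_n)/f'(x_n)

Iteration 1:
  f(2.800000) = 58.472000
  f'(2.800000) = 45.320000
  x_1 = 2.800000 - 58.472000/45.320000 = 1.509797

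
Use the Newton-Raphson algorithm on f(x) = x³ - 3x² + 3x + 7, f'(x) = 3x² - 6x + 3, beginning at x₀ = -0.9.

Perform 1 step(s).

f(x) = x³ - 3x² + 3x + 7
f'(x) = 3x² - 6x + 3
x₀ = -0.9

Newton-Raphson formula: x_{n+1} = x_n - f(x_n)/f'(x_n)

Iteration 1:
  f(-0.900000) = 1.141000
  f'(-0.900000) = 10.830000
  x_1 = -0.900000 - 1.141000/10.830000 = -1.005355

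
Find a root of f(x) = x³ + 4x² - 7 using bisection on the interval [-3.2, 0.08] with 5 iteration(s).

f(x) = x³ + 4x² - 7
Initial interval: [-3.2, 0.08]

Iteration 1:
  c_1 = (-3.200000 + 0.080000)/2 = -1.560000
  f(c_1) = f(-1.560000) = -1.062016
  f(a) × f(c) < 0, new interval: [-3.200000, -1.560000]
Iteration 2:
  c_2 = (-3.200000 + (-1.560000))/2 = -2.380000
  f(c_2) = f(-2.380000) = 2.176328
  f(a) × f(c) ≥ 0, new interval: [-2.380000, -1.560000]
Iteration 3:
  c_3 = (-2.380000 + (-1.560000))/2 = -1.970000
  f(c_3) = f(-1.970000) = 0.878227
  f(a) × f(c) ≥ 0, new interval: [-1.970000, -1.560000]
Iteration 4:
  c_4 = (-1.970000 + (-1.560000))/2 = -1.765000
  f(c_4) = f(-1.765000) = -0.037472
  f(a) × f(c) < 0, new interval: [-1.970000, -1.765000]
Iteration 5:
  c_5 = (-1.970000 + (-1.765000))/2 = -1.867500
  f(c_5) = f(-1.867500) = 0.437214
  f(a) × f(c) ≥ 0, new interval: [-1.867500, -1.765000]

After 5 iteration(s), the approximation is c_5 = -1.867500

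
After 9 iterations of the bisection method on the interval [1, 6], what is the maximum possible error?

Bisection error bound: |error| ≤ (b-a)/2^n
|error| ≤ (6 - 1)/2^9 = 5/2^9
|error| ≤ 0.0097656250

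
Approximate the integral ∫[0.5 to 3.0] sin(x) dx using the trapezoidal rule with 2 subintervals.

f(x) = sin(x)
a = 0.5, b = 3.0, n = 2
h = (b - a)/n = 1.250000

Trapezoidal rule: (h/2)[f(x₀) + 2f(x₁) + 2f(x₂) + ... + f(xₙ)]

x_0 = 0.5000, f(x_0) = 0.479426, coefficient = 1
x_1 = 1.7500, f(x_1) = 0.983986, coefficient = 2
x_2 = 3.0000, f(x_2) = 0.141120, coefficient = 1

I ≈ (1.250000/2) × 2.588517 = 1.617823
Exact value: 1.867575
Error: 0.249752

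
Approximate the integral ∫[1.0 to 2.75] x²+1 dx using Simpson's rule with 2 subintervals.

f(x) = x²+1
a = 1.0, b = 2.75, n = 2
h = (b - a)/n = 0.875000

Simpson's rule: (h/3)[f(x₀) + 4f(x₁) + 2f(x₂) + ... + f(xₙ)]

x_0 = 1.0000, f(x_0) = 2.000000, coefficient = 1
x_1 = 1.8750, f(x_1) = 4.515625, coefficient = 4
x_2 = 2.7500, f(x_2) = 8.562500, coefficient = 1

I ≈ (0.875000/3) × 28.625000 = 8.348958
Exact value: 8.348958
Error: 0.000000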